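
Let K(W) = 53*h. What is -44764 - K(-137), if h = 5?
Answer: -45029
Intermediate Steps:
K(W) = 265 (K(W) = 53*5 = 265)
-44764 - K(-137) = -44764 - 1*265 = -44764 - 265 = -45029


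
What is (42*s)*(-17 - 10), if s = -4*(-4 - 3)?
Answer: -31752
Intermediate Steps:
s = 28 (s = -4*(-7) = 28)
(42*s)*(-17 - 10) = (42*28)*(-17 - 10) = 1176*(-27) = -31752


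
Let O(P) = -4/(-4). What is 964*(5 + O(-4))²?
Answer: 34704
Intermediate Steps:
O(P) = 1 (O(P) = -4*(-¼) = 1)
964*(5 + O(-4))² = 964*(5 + 1)² = 964*6² = 964*36 = 34704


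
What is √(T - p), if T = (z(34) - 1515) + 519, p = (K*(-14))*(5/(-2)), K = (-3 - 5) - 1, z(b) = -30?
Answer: 3*I*√79 ≈ 26.665*I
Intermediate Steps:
K = -9 (K = -8 - 1 = -9)
p = -315 (p = (-9*(-14))*(5/(-2)) = 126*(5*(-½)) = 126*(-5/2) = -315)
T = -1026 (T = (-30 - 1515) + 519 = -1545 + 519 = -1026)
√(T - p) = √(-1026 - 1*(-315)) = √(-1026 + 315) = √(-711) = 3*I*√79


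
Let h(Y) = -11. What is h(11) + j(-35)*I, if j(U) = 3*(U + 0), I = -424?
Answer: 44509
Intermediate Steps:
j(U) = 3*U
h(11) + j(-35)*I = -11 + (3*(-35))*(-424) = -11 - 105*(-424) = -11 + 44520 = 44509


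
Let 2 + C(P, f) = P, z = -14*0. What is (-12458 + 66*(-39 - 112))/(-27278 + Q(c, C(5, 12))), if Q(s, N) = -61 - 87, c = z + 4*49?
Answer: 11212/13713 ≈ 0.81762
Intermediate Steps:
z = 0
C(P, f) = -2 + P
c = 196 (c = 0 + 4*49 = 0 + 196 = 196)
Q(s, N) = -148
(-12458 + 66*(-39 - 112))/(-27278 + Q(c, C(5, 12))) = (-12458 + 66*(-39 - 112))/(-27278 - 148) = (-12458 + 66*(-151))/(-27426) = (-12458 - 9966)*(-1/27426) = -22424*(-1/27426) = 11212/13713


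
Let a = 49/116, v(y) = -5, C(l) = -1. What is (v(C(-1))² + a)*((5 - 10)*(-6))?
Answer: 44235/58 ≈ 762.67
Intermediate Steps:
a = 49/116 (a = 49*(1/116) = 49/116 ≈ 0.42241)
(v(C(-1))² + a)*((5 - 10)*(-6)) = ((-5)² + 49/116)*((5 - 10)*(-6)) = (25 + 49/116)*(-5*(-6)) = (2949/116)*30 = 44235/58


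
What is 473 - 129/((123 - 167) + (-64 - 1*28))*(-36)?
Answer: 14921/34 ≈ 438.85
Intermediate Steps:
473 - 129/((123 - 167) + (-64 - 1*28))*(-36) = 473 - 129/(-44 + (-64 - 28))*(-36) = 473 - 129/(-44 - 92)*(-36) = 473 - 129/(-136)*(-36) = 473 - 129*(-1/136)*(-36) = 473 + (129/136)*(-36) = 473 - 1161/34 = 14921/34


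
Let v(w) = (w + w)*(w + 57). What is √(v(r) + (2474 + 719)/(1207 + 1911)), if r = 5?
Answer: √6037548654/3118 ≈ 24.920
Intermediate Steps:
v(w) = 2*w*(57 + w) (v(w) = (2*w)*(57 + w) = 2*w*(57 + w))
√(v(r) + (2474 + 719)/(1207 + 1911)) = √(2*5*(57 + 5) + (2474 + 719)/(1207 + 1911)) = √(2*5*62 + 3193/3118) = √(620 + 3193*(1/3118)) = √(620 + 3193/3118) = √(1936353/3118) = √6037548654/3118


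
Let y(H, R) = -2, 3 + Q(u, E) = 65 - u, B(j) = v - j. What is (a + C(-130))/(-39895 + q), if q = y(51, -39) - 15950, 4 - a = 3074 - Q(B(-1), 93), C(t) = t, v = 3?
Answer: 3142/55847 ≈ 0.056261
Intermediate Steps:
B(j) = 3 - j
Q(u, E) = 62 - u (Q(u, E) = -3 + (65 - u) = 62 - u)
a = -3012 (a = 4 - (3074 - (62 - (3 - 1*(-1)))) = 4 - (3074 - (62 - (3 + 1))) = 4 - (3074 - (62 - 1*4)) = 4 - (3074 - (62 - 4)) = 4 - (3074 - 1*58) = 4 - (3074 - 58) = 4 - 1*3016 = 4 - 3016 = -3012)
q = -15952 (q = -2 - 15950 = -15952)
(a + C(-130))/(-39895 + q) = (-3012 - 130)/(-39895 - 15952) = -3142/(-55847) = -3142*(-1/55847) = 3142/55847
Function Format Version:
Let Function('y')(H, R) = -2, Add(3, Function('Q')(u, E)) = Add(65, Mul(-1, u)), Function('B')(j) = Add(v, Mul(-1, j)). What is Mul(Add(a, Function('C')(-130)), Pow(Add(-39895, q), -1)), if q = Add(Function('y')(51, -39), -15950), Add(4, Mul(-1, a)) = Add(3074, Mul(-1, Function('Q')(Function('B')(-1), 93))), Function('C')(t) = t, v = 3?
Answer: Rational(3142, 55847) ≈ 0.056261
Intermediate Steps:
Function('B')(j) = Add(3, Mul(-1, j))
Function('Q')(u, E) = Add(62, Mul(-1, u)) (Function('Q')(u, E) = Add(-3, Add(65, Mul(-1, u))) = Add(62, Mul(-1, u)))
a = -3012 (a = Add(4, Mul(-1, Add(3074, Mul(-1, Add(62, Mul(-1, Add(3, Mul(-1, -1)))))))) = Add(4, Mul(-1, Add(3074, Mul(-1, Add(62, Mul(-1, Add(3, 1))))))) = Add(4, Mul(-1, Add(3074, Mul(-1, Add(62, Mul(-1, 4)))))) = Add(4, Mul(-1, Add(3074, Mul(-1, Add(62, -4))))) = Add(4, Mul(-1, Add(3074, Mul(-1, 58)))) = Add(4, Mul(-1, Add(3074, -58))) = Add(4, Mul(-1, 3016)) = Add(4, -3016) = -3012)
q = -15952 (q = Add(-2, -15950) = -15952)
Mul(Add(a, Function('C')(-130)), Pow(Add(-39895, q), -1)) = Mul(Add(-3012, -130), Pow(Add(-39895, -15952), -1)) = Mul(-3142, Pow(-55847, -1)) = Mul(-3142, Rational(-1, 55847)) = Rational(3142, 55847)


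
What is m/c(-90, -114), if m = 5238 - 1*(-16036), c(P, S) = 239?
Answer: 21274/239 ≈ 89.013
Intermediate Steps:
m = 21274 (m = 5238 + 16036 = 21274)
m/c(-90, -114) = 21274/239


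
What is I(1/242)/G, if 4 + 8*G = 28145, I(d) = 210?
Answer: 1680/28141 ≈ 0.059699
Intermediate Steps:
G = 28141/8 (G = -½ + (⅛)*28145 = -½ + 28145/8 = 28141/8 ≈ 3517.6)
I(1/242)/G = 210/(28141/8) = 210*(8/28141) = 1680/28141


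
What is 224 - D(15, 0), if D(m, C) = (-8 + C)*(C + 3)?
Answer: 248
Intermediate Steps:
D(m, C) = (-8 + C)*(3 + C)
224 - D(15, 0) = 224 - (-24 + 0² - 5*0) = 224 - (-24 + 0 + 0) = 224 - 1*(-24) = 224 + 24 = 248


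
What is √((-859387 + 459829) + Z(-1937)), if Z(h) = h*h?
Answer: √3352411 ≈ 1831.0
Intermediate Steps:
Z(h) = h²
√((-859387 + 459829) + Z(-1937)) = √((-859387 + 459829) + (-1937)²) = √(-399558 + 3751969) = √3352411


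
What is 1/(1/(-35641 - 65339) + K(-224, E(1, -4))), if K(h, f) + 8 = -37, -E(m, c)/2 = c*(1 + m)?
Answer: -100980/4544101 ≈ -0.022222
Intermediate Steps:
E(m, c) = -2*c*(1 + m)
K(h, f) = -45 (K(h, f) = -8 - 37 = -45)
1/(1/(-35641 - 65339) + K(-224, E(1, -4))) = 1/(1/(-35641 - 65339) - 45) = 1/(1/(-100980) - 45) = 1/(-1/100980 - 45) = 1/(-4544101/100980) = -100980/4544101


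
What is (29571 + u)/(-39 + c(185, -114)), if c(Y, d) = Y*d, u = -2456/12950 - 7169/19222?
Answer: -25036796497/17889572150 ≈ -1.3995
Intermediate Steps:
u = -1429059/2540050 (u = -2456*1/12950 - 7169*1/19222 = -1228/6475 - 7169/19222 = -1429059/2540050 ≈ -0.56261)
(29571 + u)/(-39 + c(185, -114)) = (29571 - 1429059/2540050)/(-39 + 185*(-114)) = 75110389491/(2540050*(-39 - 21090)) = (75110389491/2540050)/(-21129) = (75110389491/2540050)*(-1/21129) = -25036796497/17889572150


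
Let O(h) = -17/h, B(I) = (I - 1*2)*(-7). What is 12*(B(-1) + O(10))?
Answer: 1158/5 ≈ 231.60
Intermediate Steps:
B(I) = 14 - 7*I (B(I) = (I - 2)*(-7) = (-2 + I)*(-7) = 14 - 7*I)
12*(B(-1) + O(10)) = 12*((14 - 7*(-1)) - 17/10) = 12*((14 + 7) - 17*1/10) = 12*(21 - 17/10) = 12*(193/10) = 1158/5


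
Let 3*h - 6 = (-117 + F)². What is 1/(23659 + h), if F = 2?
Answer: 3/84208 ≈ 3.5626e-5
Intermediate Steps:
h = 13231/3 (h = 2 + (-117 + 2)²/3 = 2 + (⅓)*(-115)² = 2 + (⅓)*13225 = 2 + 13225/3 = 13231/3 ≈ 4410.3)
1/(23659 + h) = 1/(23659 + 13231/3) = 1/(84208/3) = 3/84208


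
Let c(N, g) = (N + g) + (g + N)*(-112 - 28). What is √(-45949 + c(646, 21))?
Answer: I*√138662 ≈ 372.37*I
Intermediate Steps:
c(N, g) = -139*N - 139*g (c(N, g) = (N + g) + (N + g)*(-140) = (N + g) + (-140*N - 140*g) = -139*N - 139*g)
√(-45949 + c(646, 21)) = √(-45949 + (-139*646 - 139*21)) = √(-45949 + (-89794 - 2919)) = √(-45949 - 92713) = √(-138662) = I*√138662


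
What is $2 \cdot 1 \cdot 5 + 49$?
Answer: $59$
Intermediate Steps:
$2 \cdot 1 \cdot 5 + 49 = 2 \cdot 5 + 49 = 10 + 49 = 59$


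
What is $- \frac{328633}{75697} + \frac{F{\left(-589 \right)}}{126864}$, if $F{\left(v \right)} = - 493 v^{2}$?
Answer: $- \frac{12988305012853}{9603224208} \approx -1352.5$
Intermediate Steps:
$- \frac{328633}{75697} + \frac{F{\left(-589 \right)}}{126864} = - \frac{328633}{75697} + \frac{\left(-493\right) \left(-589\right)^{2}}{126864} = \left(-328633\right) \frac{1}{75697} + \left(-493\right) 346921 \cdot \frac{1}{126864} = - \frac{328633}{75697} - \frac{171032053}{126864} = - \frac{12988305012853}{9603224208}$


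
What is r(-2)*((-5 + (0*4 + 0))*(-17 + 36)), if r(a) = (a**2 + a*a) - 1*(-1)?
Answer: -855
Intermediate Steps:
r(a) = 1 + 2*a**2 (r(a) = (a**2 + a**2) + 1 = 2*a**2 + 1 = 1 + 2*a**2)
r(-2)*((-5 + (0*4 + 0))*(-17 + 36)) = (1 + 2*(-2)**2)*((-5 + (0*4 + 0))*(-17 + 36)) = (1 + 2*4)*((-5 + (0 + 0))*19) = (1 + 8)*((-5 + 0)*19) = 9*(-5*19) = 9*(-95) = -855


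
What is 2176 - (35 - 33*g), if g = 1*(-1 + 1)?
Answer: 2141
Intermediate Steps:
g = 0 (g = 1*0 = 0)
2176 - (35 - 33*g) = 2176 - (35 - 33*0) = 2176 - (35 + 0) = 2176 - 1*35 = 2176 - 35 = 2141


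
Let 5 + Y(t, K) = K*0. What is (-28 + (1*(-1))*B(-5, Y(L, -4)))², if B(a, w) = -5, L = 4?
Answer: 529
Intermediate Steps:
Y(t, K) = -5 (Y(t, K) = -5 + K*0 = -5 + 0 = -5)
(-28 + (1*(-1))*B(-5, Y(L, -4)))² = (-28 + (1*(-1))*(-5))² = (-28 - 1*(-5))² = (-28 + 5)² = (-23)² = 529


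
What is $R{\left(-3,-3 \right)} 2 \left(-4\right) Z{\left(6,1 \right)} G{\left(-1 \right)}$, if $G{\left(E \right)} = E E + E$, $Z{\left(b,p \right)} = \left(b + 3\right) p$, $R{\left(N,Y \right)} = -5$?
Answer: $0$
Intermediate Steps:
$Z{\left(b,p \right)} = p \left(3 + b\right)$ ($Z{\left(b,p \right)} = \left(3 + b\right) p = p \left(3 + b\right)$)
$G{\left(E \right)} = E + E^{2}$ ($G{\left(E \right)} = E^{2} + E = E + E^{2}$)
$R{\left(-3,-3 \right)} 2 \left(-4\right) Z{\left(6,1 \right)} G{\left(-1 \right)} = - 5 \cdot 2 \left(-4\right) 1 \left(3 + 6\right) \left(- (1 - 1)\right) = - 5 \left(- 8 \cdot 1 \cdot 9\right) \left(\left(-1\right) 0\right) = - 5 \left(\left(-8\right) 9\right) 0 = \left(-5\right) \left(-72\right) 0 = 360 \cdot 0 = 0$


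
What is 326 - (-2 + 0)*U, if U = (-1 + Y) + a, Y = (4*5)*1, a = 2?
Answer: 368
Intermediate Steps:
Y = 20 (Y = 20*1 = 20)
U = 21 (U = (-1 + 20) + 2 = 19 + 2 = 21)
326 - (-2 + 0)*U = 326 - (-2 + 0)*21 = 326 - (-2)*21 = 326 - 1*(-42) = 326 + 42 = 368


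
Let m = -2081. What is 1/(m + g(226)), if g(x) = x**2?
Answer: 1/48995 ≈ 2.0410e-5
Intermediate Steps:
1/(m + g(226)) = 1/(-2081 + 226**2) = 1/(-2081 + 51076) = 1/48995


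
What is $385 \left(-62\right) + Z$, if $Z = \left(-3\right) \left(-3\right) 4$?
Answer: $-23834$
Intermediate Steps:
$Z = 36$ ($Z = 9 \cdot 4 = 36$)
$385 \left(-62\right) + Z = 385 \left(-62\right) + 36 = -23870 + 36 = -23834$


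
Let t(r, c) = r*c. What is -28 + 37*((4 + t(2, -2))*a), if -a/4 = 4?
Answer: -28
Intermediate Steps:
a = -16 (a = -4*4 = -16)
t(r, c) = c*r
-28 + 37*((4 + t(2, -2))*a) = -28 + 37*((4 - 2*2)*(-16)) = -28 + 37*((4 - 4)*(-16)) = -28 + 37*(0*(-16)) = -28 + 37*0 = -28 + 0 = -28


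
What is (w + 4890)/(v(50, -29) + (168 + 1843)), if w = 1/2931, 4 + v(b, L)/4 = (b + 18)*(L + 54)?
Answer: 14332591/25778145 ≈ 0.55600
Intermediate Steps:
v(b, L) = -16 + 4*(18 + b)*(54 + L) (v(b, L) = -16 + 4*((b + 18)*(L + 54)) = -16 + 4*((18 + b)*(54 + L)) = -16 + 4*(18 + b)*(54 + L))
w = 1/2931 ≈ 0.00034118
(w + 4890)/(v(50, -29) + (168 + 1843)) = (1/2931 + 4890)/((3872 + 72*(-29) + 216*50 + 4*(-29)*50) + (168 + 1843)) = 14332591/(2931*((3872 - 2088 + 10800 - 5800) + 2011)) = 14332591/(2931*(6784 + 2011)) = (14332591/2931)/8795 = (14332591/2931)*(1/8795) = 14332591/25778145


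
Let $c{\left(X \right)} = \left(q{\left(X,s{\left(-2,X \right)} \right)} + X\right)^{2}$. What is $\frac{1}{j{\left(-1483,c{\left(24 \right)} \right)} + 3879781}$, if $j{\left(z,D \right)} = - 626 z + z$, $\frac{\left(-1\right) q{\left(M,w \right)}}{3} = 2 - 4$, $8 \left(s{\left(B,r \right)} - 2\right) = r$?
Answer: $\frac{1}{4806656} \approx 2.0804 \cdot 10^{-7}$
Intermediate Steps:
$s{\left(B,r \right)} = 2 + \frac{r}{8}$
$q{\left(M,w \right)} = 6$ ($q{\left(M,w \right)} = - 3 \left(2 - 4\right) = \left(-3\right) \left(-2\right) = 6$)
$c{\left(X \right)} = \left(6 + X\right)^{2}$
$j{\left(z,D \right)} = - 625 z$
$\frac{1}{j{\left(-1483,c{\left(24 \right)} \right)} + 3879781} = \frac{1}{\left(-625\right) \left(-1483\right) + 3879781} = \frac{1}{926875 + 3879781} = \frac{1}{4806656}$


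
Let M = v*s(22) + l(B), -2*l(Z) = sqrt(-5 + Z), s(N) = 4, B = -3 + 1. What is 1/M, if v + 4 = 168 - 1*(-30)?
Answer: 3104/2408711 + 2*I*sqrt(7)/2408711 ≈ 0.0012887 + 2.1968e-6*I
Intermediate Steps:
B = -2
v = 194 (v = -4 + (168 - 1*(-30)) = -4 + (168 + 30) = -4 + 198 = 194)
l(Z) = -sqrt(-5 + Z)/2
M = 776 - I*sqrt(7)/2 (M = 194*4 - sqrt(-5 - 2)/2 = 776 - I*sqrt(7)/2 ≈ 776.0 - 1.3229*I)
1/M = 1/(776 - I*sqrt(7)/2)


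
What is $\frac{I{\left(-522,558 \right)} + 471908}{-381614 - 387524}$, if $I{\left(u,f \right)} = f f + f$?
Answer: $- \frac{391915}{384569} \approx -1.0191$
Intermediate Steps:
$I{\left(u,f \right)} = f + f^{2}$ ($I{\left(u,f \right)} = f^{2} + f = f + f^{2}$)
$\frac{I{\left(-522,558 \right)} + 471908}{-381614 - 387524} = \frac{558 \left(1 + 558\right) + 471908}{-381614 - 387524} = \frac{558 \cdot 559 + 471908}{-769138} = \left(311922 + 471908\right) \left(- \frac{1}{769138}\right) = 783830 \left(- \frac{1}{769138}\right) = - \frac{391915}{384569}$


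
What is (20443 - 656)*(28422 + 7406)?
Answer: 708928636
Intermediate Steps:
(20443 - 656)*(28422 + 7406) = 19787*35828 = 708928636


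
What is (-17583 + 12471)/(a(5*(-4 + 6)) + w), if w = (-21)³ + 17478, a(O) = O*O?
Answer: -5112/8317 ≈ -0.61465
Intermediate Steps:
a(O) = O²
w = 8217 (w = -9261 + 17478 = 8217)
(-17583 + 12471)/(a(5*(-4 + 6)) + w) = (-17583 + 12471)/((5*(-4 + 6))² + 8217) = -5112/((5*2)² + 8217) = -5112/(10² + 8217) = -5112/(100 + 8217) = -5112/8317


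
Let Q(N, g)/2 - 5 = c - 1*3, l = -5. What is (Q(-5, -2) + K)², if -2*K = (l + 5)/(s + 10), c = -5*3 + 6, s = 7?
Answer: 196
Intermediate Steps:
c = -9 (c = -15 + 6 = -9)
Q(N, g) = -14 (Q(N, g) = 10 + 2*(-9 - 1*3) = 10 + 2*(-9 - 3) = 10 + 2*(-12) = 10 - 24 = -14)
K = 0 (K = -(-5 + 5)/(2*(7 + 10)) = -0/17 = -½*0 = 0)
(Q(-5, -2) + K)² = (-14 + 0)² = (-14)² = 196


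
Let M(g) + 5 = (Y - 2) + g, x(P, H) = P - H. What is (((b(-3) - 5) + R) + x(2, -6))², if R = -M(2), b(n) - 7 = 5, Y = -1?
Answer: 441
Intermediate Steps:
b(n) = 12 (b(n) = 7 + 5 = 12)
M(g) = -8 + g (M(g) = -5 + ((-1 - 2) + g) = -5 + (-3 + g) = -8 + g)
R = 6 (R = -(-8 + 2) = -1*(-6) = 6)
(((b(-3) - 5) + R) + x(2, -6))² = (((12 - 5) + 6) + (2 - 1*(-6)))² = ((7 + 6) + (2 + 6))² = (13 + 8)² = 21² = 441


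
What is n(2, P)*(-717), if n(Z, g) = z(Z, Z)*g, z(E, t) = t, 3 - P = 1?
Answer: -2868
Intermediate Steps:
P = 2 (P = 3 - 1*1 = 3 - 1 = 2)
n(Z, g) = Z*g
n(2, P)*(-717) = (2*2)*(-717) = 4*(-717) = -2868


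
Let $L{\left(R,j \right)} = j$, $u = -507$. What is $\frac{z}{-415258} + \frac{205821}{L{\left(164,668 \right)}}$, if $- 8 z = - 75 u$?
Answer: $\frac{170943983811}{554784688} \approx 308.13$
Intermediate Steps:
$z = - \frac{38025}{8}$ ($z = - \frac{\left(-75\right) \left(-507\right)}{8} = \left(- \frac{1}{8}\right) 38025 = - \frac{38025}{8} \approx -4753.1$)
$\frac{z}{-415258} + \frac{205821}{L{\left(164,668 \right)}} = - \frac{38025}{8 \left(-415258\right)} + \frac{205821}{668} = \left(- \frac{38025}{8}\right) \left(- \frac{1}{415258}\right) + 205821 \cdot \frac{1}{668} = \frac{38025}{3322064} + \frac{205821}{668} = \frac{170943983811}{554784688}$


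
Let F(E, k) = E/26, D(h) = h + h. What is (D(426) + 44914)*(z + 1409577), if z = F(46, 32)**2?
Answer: 10902332676172/169 ≈ 6.4511e+10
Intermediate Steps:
D(h) = 2*h
F(E, k) = E/26 (F(E, k) = E*(1/26) = E/26)
z = 529/169 (z = ((1/26)*46)**2 = (23/13)**2 = 529/169 ≈ 3.1302)
(D(426) + 44914)*(z + 1409577) = (2*426 + 44914)*(529/169 + 1409577) = (852 + 44914)*(238219042/169) = 45766*(238219042/169) = 10902332676172/169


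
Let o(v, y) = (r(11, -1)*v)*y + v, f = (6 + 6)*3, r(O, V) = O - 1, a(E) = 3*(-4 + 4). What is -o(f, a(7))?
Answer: -36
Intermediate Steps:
a(E) = 0 (a(E) = 3*0 = 0)
r(O, V) = -1 + O
f = 36 (f = 12*3 = 36)
o(v, y) = v + 10*v*y (o(v, y) = ((-1 + 11)*v)*y + v = (10*v)*y + v = 10*v*y + v = v + 10*v*y)
-o(f, a(7)) = -36*(1 + 10*0) = -36*(1 + 0) = -36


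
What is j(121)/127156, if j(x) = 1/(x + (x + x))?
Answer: 1/46157628 ≈ 2.1665e-8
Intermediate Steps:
j(x) = 1/(3*x) (j(x) = 1/(x + 2*x) = 1/(3*x))
j(121)/127156 = ((⅓)/121)/127156 = ((⅓)*(1/121))*(1/127156) = (1/363)*(1/127156) = 1/46157628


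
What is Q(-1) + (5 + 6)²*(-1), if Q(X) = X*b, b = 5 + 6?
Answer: -132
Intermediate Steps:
b = 11
Q(X) = 11*X (Q(X) = X*11 = 11*X)
Q(-1) + (5 + 6)²*(-1) = 11*(-1) + (5 + 6)²*(-1) = -11 + 11²*(-1) = -11 + 121*(-1) = -11 - 121 = -132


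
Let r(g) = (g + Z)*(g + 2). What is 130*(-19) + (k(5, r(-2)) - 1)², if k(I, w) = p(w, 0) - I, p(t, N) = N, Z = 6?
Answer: -2434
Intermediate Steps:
r(g) = (2 + g)*(6 + g) (r(g) = (g + 6)*(g + 2) = (6 + g)*(2 + g) = (2 + g)*(6 + g))
k(I, w) = -I (k(I, w) = 0 - I = -I)
130*(-19) + (k(5, r(-2)) - 1)² = 130*(-19) + (-1*5 - 1)² = -2470 + (-5 - 1)² = -2470 + (-6)² = -2470 + 36 = -2434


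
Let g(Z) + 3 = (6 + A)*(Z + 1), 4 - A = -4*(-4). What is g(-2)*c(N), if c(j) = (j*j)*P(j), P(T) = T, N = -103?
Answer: -3278181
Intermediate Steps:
A = -12 (A = 4 - (-4)*(-4) = 4 - 1*16 = 4 - 16 = -12)
g(Z) = -9 - 6*Z (g(Z) = -3 + (6 - 12)*(Z + 1) = -3 - 6*(1 + Z) = -3 + (-6 - 6*Z) = -9 - 6*Z)
c(j) = j**3 (c(j) = (j*j)*j = j**2*j = j**3)
g(-2)*c(N) = (-9 - 6*(-2))*(-103)**3 = (-9 + 12)*(-1092727) = 3*(-1092727) = -3278181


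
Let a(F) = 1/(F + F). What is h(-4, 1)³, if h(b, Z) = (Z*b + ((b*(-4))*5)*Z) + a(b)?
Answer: 223648543/512 ≈ 4.3681e+5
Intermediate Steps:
a(F) = 1/(2*F)
h(b, Z) = 1/(2*b) - 19*Z*b (h(b, Z) = (Z*b + ((b*(-4))*5)*Z) + 1/(2*b) = (Z*b + (-4*b*5)*Z) + 1/(2*b) = (Z*b + (-20*b)*Z) + 1/(2*b) = (Z*b - 20*Z*b) + 1/(2*b) = -19*Z*b + 1/(2*b) = 1/(2*b) - 19*Z*b)
h(-4, 1)³ = ((½)/(-4) - 19*1*(-4))³ = ((½)*(-¼) + 76)³ = (-⅛ + 76)³ = (607/8)³ = 223648543/512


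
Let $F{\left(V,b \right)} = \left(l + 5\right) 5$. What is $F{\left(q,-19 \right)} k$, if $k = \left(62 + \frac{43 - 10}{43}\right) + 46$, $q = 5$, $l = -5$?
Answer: $0$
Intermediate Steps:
$F{\left(V,b \right)} = 0$ ($F{\left(V,b \right)} = \left(-5 + 5\right) 5 = 0 \cdot 5 = 0$)
$k = \frac{4677}{43}$ ($k = \left(62 + \left(43 - 10\right) \frac{1}{43}\right) + 46 = \left(62 + 33 \cdot \frac{1}{43}\right) + 46 = \left(62 + \frac{33}{43}\right) + 46 = \frac{2699}{43} + 46 = \frac{4677}{43} \approx 108.77$)
$F{\left(q,-19 \right)} k = 0 \cdot \frac{4677}{43} = 0$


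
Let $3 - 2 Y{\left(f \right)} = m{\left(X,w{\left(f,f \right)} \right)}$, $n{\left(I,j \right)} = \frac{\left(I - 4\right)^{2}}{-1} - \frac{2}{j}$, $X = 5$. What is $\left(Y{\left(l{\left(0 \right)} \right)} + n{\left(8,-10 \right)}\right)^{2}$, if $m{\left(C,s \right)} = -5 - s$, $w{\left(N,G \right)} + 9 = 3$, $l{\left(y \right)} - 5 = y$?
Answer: $\frac{5476}{25} \approx 219.04$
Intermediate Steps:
$l{\left(y \right)} = 5 + y$
$w{\left(N,G \right)} = -6$ ($w{\left(N,G \right)} = -9 + 3 = -6$)
$n{\left(I,j \right)} = - \left(-4 + I\right)^{2} - \frac{2}{j}$ ($n{\left(I,j \right)} = \left(-4 + I\right)^{2} \left(-1\right) - \frac{2}{j} = - \left(-4 + I\right)^{2} - \frac{2}{j}$)
$Y{\left(f \right)} = 1$ ($Y{\left(f \right)} = \frac{3}{2} - \frac{-5 - -6}{2} = \frac{3}{2} - \frac{-5 + 6}{2} = \frac{3}{2} - \frac{1}{2} = 1$)
$\left(Y{\left(l{\left(0 \right)} \right)} + n{\left(8,-10 \right)}\right)^{2} = \left(1 - \left(- \frac{1}{5} + \left(-4 + 8\right)^{2}\right)\right)^{2} = \left(1 - \frac{79}{5}\right)^{2} = \left(- \frac{74}{5}\right)^{2} = \frac{5476}{25}$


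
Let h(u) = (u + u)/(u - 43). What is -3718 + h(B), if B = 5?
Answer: -70647/19 ≈ -3718.3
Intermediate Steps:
h(u) = 2*u/(-43 + u) (h(u) = (2*u)/(-43 + u) = 2*u/(-43 + u))
-3718 + h(B) = -3718 + 2*5/(-43 + 5) = -3718 + 2*5/(-38) = -3718 + 2*5*(-1/38) = -3718 - 5/19 = -70647/19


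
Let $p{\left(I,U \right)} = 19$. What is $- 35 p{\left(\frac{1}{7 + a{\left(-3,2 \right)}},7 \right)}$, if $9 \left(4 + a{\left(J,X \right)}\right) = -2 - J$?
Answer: $-665$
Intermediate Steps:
$a{\left(J,X \right)} = - \frac{38}{9} - \frac{J}{9}$ ($a{\left(J,X \right)} = -4 + \frac{-2 - J}{9} = -4 - \left(\frac{2}{9} + \frac{J}{9}\right) = - \frac{38}{9} - \frac{J}{9}$)
$- 35 p{\left(\frac{1}{7 + a{\left(-3,2 \right)}},7 \right)} = \left(-35\right) 19 = -665$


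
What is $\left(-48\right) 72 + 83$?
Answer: $-3373$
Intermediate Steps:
$\left(-48\right) 72 + 83 = -3456 + 83 = -3373$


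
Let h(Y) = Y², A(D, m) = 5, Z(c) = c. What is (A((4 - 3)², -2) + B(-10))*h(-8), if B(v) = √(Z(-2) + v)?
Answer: 320 + 128*I*√3 ≈ 320.0 + 221.7*I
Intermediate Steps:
B(v) = √(-2 + v)
(A((4 - 3)², -2) + B(-10))*h(-8) = (5 + √(-2 - 10))*(-8)² = (5 + √(-12))*64 = (5 + 2*I*√3)*64 = 320 + 128*I*√3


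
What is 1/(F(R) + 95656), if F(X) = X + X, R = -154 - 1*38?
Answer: 1/95272 ≈ 1.0496e-5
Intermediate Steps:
R = -192 (R = -154 - 38 = -192)
F(X) = 2*X
1/(F(R) + 95656) = 1/(2*(-192) + 95656) = 1/(-384 + 95656) = 1/95272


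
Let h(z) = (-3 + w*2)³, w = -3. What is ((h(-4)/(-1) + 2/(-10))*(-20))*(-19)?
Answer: 276944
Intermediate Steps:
h(z) = -729 (h(z) = (-3 - 3*2)³ = (-3 - 6)³ = (-9)³ = -729)
((h(-4)/(-1) + 2/(-10))*(-20))*(-19) = ((-729/(-1) + 2/(-10))*(-20))*(-19) = ((-729*(-1) + 2*(-⅒))*(-20))*(-19) = ((729 - ⅕)*(-20))*(-19) = ((3644/5)*(-20))*(-19) = -14576*(-19) = 276944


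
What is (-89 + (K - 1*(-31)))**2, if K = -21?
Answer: 6241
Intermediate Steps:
(-89 + (K - 1*(-31)))**2 = (-89 + (-21 - 1*(-31)))**2 = (-89 + (-21 + 31))**2 = (-89 + 10)**2 = (-79)**2 = 6241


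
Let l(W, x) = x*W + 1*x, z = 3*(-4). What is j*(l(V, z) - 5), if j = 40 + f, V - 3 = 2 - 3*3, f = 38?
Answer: 2418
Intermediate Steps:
z = -12
V = -4 (V = 3 + (2 - 3*3) = 3 + (2 - 9) = 3 - 7 = -4)
l(W, x) = x + W*x (l(W, x) = W*x + x = x + W*x)
j = 78 (j = 40 + 38 = 78)
j*(l(V, z) - 5) = 78*(-12*(1 - 4) - 5) = 78*(-12*(-3) - 5) = 78*(36 - 5) = 78*31 = 2418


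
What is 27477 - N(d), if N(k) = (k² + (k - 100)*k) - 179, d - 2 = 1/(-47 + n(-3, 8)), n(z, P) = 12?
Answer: 34110578/1225 ≈ 27845.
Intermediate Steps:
d = 69/35 (d = 2 + 1/(-47 + 12) = 2 + 1/(-35) = 2 - 1/35 = 69/35 ≈ 1.9714)
N(k) = -179 + k² + k*(-100 + k) (N(k) = (k² + (-100 + k)*k) - 179 = (k² + k*(-100 + k)) - 179 = -179 + k² + k*(-100 + k))
27477 - N(d) = 27477 - (-179 - 100*69/35 + 2*(69/35)²) = 27477 - (-179 - 1380/7 + 2*(4761/1225)) = 27477 - (-179 - 1380/7 + 9522/1225) = 27477 - 1*(-451253/1225) = 27477 + 451253/1225 = 34110578/1225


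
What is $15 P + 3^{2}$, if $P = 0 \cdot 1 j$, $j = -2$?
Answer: $9$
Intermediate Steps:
$P = 0$ ($P = 0 \cdot 1 \left(-2\right) = 0 \left(-2\right) = 0$)
$15 P + 3^{2} = 15 \cdot 0 + 3^{2} = 0 + 9 = 9$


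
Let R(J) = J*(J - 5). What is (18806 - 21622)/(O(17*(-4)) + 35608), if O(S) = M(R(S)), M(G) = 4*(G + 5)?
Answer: -64/1261 ≈ -0.050753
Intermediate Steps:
R(J) = J*(-5 + J)
M(G) = 20 + 4*G (M(G) = 4*(5 + G) = 20 + 4*G)
O(S) = 20 + 4*S*(-5 + S) (O(S) = 20 + 4*(S*(-5 + S)) = 20 + 4*S*(-5 + S))
(18806 - 21622)/(O(17*(-4)) + 35608) = (18806 - 21622)/((20 + 4*(17*(-4))*(-5 + 17*(-4))) + 35608) = -2816/((20 + 4*(-68)*(-5 - 68)) + 35608) = -2816/((20 + 4*(-68)*(-73)) + 35608) = -2816/((20 + 19856) + 35608) = -2816/(19876 + 35608) = -2816/55484 = -2816*1/55484 = -64/1261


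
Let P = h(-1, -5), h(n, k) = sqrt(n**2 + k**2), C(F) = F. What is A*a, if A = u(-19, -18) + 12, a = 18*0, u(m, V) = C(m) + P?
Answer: 0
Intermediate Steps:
h(n, k) = sqrt(k**2 + n**2)
P = sqrt(26) (P = sqrt((-5)**2 + (-1)**2) = sqrt(25 + 1) = sqrt(26) ≈ 5.0990)
u(m, V) = m + sqrt(26)
a = 0
A = -7 + sqrt(26) (A = (-19 + sqrt(26)) + 12 = -7 + sqrt(26) ≈ -1.9010)
A*a = (-7 + sqrt(26))*0 = 0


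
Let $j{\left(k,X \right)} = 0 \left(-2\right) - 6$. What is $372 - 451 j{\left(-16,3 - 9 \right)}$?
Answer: $3078$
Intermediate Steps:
$j{\left(k,X \right)} = -6$ ($j{\left(k,X \right)} = 0 - 6 = -6$)
$372 - 451 j{\left(-16,3 - 9 \right)} = 372 - -2706 = 372 + 2706 = 3078$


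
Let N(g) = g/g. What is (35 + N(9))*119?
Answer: 4284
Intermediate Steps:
N(g) = 1
(35 + N(9))*119 = (35 + 1)*119 = 36*119 = 4284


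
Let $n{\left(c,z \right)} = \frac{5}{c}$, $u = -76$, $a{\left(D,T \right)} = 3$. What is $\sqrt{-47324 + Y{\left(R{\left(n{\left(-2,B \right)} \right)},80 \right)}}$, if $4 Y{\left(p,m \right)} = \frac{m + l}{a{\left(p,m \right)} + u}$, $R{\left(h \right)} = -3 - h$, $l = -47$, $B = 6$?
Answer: $\frac{i \sqrt{1008760793}}{146} \approx 217.54 i$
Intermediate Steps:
$Y{\left(p,m \right)} = \frac{47}{292} - \frac{m}{292}$ ($Y{\left(p,m \right)} = \frac{\left(m - 47\right) \frac{1}{3 - 76}}{4} = \frac{\left(-47 + m\right) \frac{1}{-73}}{4} = \frac{\left(-47 + m\right) \left(- \frac{1}{73}\right)}{4} = \frac{\frac{47}{73} - \frac{m}{73}}{4} = \frac{47}{292} - \frac{m}{292}$)
$\sqrt{-47324 + Y{\left(R{\left(n{\left(-2,B \right)} \right)},80 \right)}} = \sqrt{-47324 + \left(\frac{47}{292} - \frac{20}{73}\right)} = \sqrt{-47324 - \frac{33}{292}} = \sqrt{- \frac{13818641}{292}} = \frac{i \sqrt{1008760793}}{146}$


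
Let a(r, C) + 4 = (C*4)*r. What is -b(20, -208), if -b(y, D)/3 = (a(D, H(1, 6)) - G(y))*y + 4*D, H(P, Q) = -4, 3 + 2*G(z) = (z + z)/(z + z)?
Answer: 197004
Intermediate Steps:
G(z) = -1 (G(z) = -3/2 + ((z + z)/(z + z))/2 = -3/2 + ((2*z)/((2*z)))/2 = -3/2 + ((2*z)*(1/(2*z)))/2 = -3/2 + (½)*1 = -3/2 + ½ = -1)
a(r, C) = -4 + 4*C*r (a(r, C) = -4 + (C*4)*r = -4 + (4*C)*r = -4 + 4*C*r)
b(y, D) = -12*D - 3*y*(-3 - 16*D) (b(y, D) = -3*(((-4 + 4*(-4)*D) - 1*(-1))*y + 4*D) = -3*(((-4 - 16*D) + 1)*y + 4*D) = -3*((-3 - 16*D)*y + 4*D) = -3*(y*(-3 - 16*D) + 4*D) = -3*(4*D + y*(-3 - 16*D)) = -12*D - 3*y*(-3 - 16*D))
-b(20, -208) = -(-12*(-208) + 9*20 + 48*(-208)*20) = -(2496 + 180 - 199680) = -1*(-197004) = 197004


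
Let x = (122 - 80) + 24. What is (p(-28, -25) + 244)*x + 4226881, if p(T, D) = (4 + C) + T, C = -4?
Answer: 4241137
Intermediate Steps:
p(T, D) = T (p(T, D) = (4 - 4) + T = 0 + T = T)
x = 66 (x = 42 + 24 = 66)
(p(-28, -25) + 244)*x + 4226881 = (-28 + 244)*66 + 4226881 = 216*66 + 4226881 = 14256 + 4226881 = 4241137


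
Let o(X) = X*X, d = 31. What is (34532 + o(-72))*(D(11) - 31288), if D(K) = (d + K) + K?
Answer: -1240529260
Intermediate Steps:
o(X) = X**2
D(K) = 31 + 2*K (D(K) = (31 + K) + K = 31 + 2*K)
(34532 + o(-72))*(D(11) - 31288) = (34532 + (-72)**2)*((31 + 2*11) - 31288) = (34532 + 5184)*((31 + 22) - 31288) = 39716*(53 - 31288) = 39716*(-31235) = -1240529260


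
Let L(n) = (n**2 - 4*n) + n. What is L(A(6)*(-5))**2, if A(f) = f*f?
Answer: 1085043600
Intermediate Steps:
A(f) = f**2
L(n) = n**2 - 3*n
L(A(6)*(-5))**2 = ((6**2*(-5))*(-3 + 6**2*(-5)))**2 = ((36*(-5))*(-3 + 36*(-5)))**2 = (-180*(-3 - 180))**2 = (-180*(-183))**2 = 32940**2 = 1085043600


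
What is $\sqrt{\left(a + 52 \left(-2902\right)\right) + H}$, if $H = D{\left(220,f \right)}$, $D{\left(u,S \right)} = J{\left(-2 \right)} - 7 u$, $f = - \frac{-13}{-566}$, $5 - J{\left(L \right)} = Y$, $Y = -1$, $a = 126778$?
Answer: $2 i \sqrt{6415} \approx 160.19 i$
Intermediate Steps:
$J{\left(L \right)} = 6$ ($J{\left(L \right)} = 5 - -1 = 5 + 1 = 6$)
$f = - \frac{13}{566}$ ($f = - \frac{\left(-13\right) \left(-1\right)}{566} = \left(-1\right) \frac{13}{566} = - \frac{13}{566} \approx -0.022968$)
$D{\left(u,S \right)} = 6 - 7 u$
$H = -1534$ ($H = 6 - 1540 = -1534$)
$\sqrt{\left(a + 52 \left(-2902\right)\right) + H} = \sqrt{\left(126778 + 52 \left(-2902\right)\right) - 1534} = \sqrt{\left(126778 - 150904\right) - 1534} = \sqrt{-24126 - 1534} = \sqrt{-25660} = 2 i \sqrt{6415}$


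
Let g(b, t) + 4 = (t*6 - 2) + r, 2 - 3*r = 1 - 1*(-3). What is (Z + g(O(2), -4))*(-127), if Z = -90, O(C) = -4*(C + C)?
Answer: 45974/3 ≈ 15325.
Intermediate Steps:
O(C) = -8*C
r = -⅔ (r = ⅔ - (1 - 1*(-3))/3 = ⅔ - (1 + 3)/3 = ⅔ - ⅓*4 = ⅔ - 4/3 = -⅔ ≈ -0.66667)
g(b, t) = -20/3 + 6*t (g(b, t) = -4 + ((t*6 - 2) - ⅔) = -4 + ((6*t - 2) - ⅔) = -4 + ((-2 + 6*t) - ⅔) = -4 + (-8/3 + 6*t) = -20/3 + 6*t)
(Z + g(O(2), -4))*(-127) = (-90 + (-20/3 + 6*(-4)))*(-127) = (-90 + (-20/3 - 24))*(-127) = (-90 - 92/3)*(-127) = -362/3*(-127) = 45974/3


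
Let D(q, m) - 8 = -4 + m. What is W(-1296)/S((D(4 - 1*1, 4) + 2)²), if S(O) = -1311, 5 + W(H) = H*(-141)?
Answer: -182731/1311 ≈ -139.38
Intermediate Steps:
D(q, m) = 4 + m (D(q, m) = 8 + (-4 + m) = 4 + m)
W(H) = -5 - 141*H (W(H) = -5 + H*(-141) = -5 - 141*H)
W(-1296)/S((D(4 - 1*1, 4) + 2)²) = (-5 - 141*(-1296))/(-1311) = (-5 + 182736)*(-1/1311) = 182731*(-1/1311) = -182731/1311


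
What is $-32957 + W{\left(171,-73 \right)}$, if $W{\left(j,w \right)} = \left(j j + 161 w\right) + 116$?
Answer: $-15353$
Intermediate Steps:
$W{\left(j,w \right)} = 116 + j^{2} + 161 w$ ($W{\left(j,w \right)} = \left(j^{2} + 161 w\right) + 116 = 116 + j^{2} + 161 w$)
$-32957 + W{\left(171,-73 \right)} = -32957 + \left(116 + 171^{2} + 161 \left(-73\right)\right) = -32957 + \left(116 + 29241 - 11753\right) = -32957 + 17604 = -15353$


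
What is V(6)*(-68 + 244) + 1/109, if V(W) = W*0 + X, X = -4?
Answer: -76735/109 ≈ -703.99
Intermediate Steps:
V(W) = -4 (V(W) = W*0 - 4 = 0 - 4 = -4)
V(6)*(-68 + 244) + 1/109 = -4*(-68 + 244) + 1/109 = -4*176 + 1/109 = -704 + 1/109 = -76735/109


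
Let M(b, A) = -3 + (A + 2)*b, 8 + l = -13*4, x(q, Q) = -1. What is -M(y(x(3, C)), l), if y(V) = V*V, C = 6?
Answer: 61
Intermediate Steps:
l = -60 (l = -8 - 13*4 = -8 - 52 = -60)
y(V) = V**2
M(b, A) = -3 + b*(2 + A) (M(b, A) = -3 + (2 + A)*b = -3 + b*(2 + A))
-M(y(x(3, C)), l) = -(-3 + 2*(-1)**2 - 60*(-1)**2) = -(-3 + 2*1 - 60*1) = -(-3 + 2 - 60) = -1*(-61) = 61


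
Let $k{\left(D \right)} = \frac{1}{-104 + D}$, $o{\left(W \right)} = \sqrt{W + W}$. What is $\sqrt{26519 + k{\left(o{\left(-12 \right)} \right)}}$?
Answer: $\frac{\sqrt{2} \sqrt{\frac{2757975 - 53038 i \sqrt{6}}{52 - i \sqrt{6}}}}{2} \approx 162.85 - 1.3876 \cdot 10^{-6} i$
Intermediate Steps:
$o{\left(W \right)} = \sqrt{2} \sqrt{W}$ ($o{\left(W \right)} = \sqrt{2 W} = \sqrt{2} \sqrt{W}$)
$\sqrt{26519 + k{\left(o{\left(-12 \right)} \right)}} = \sqrt{26519 + \frac{1}{-104 + \sqrt{2} \sqrt{-12}}} = \sqrt{26519 + \frac{1}{-104 + \sqrt{2} \cdot 2 i \sqrt{3}}} = \sqrt{26519 + \frac{1}{-104 + 2 i \sqrt{6}}}$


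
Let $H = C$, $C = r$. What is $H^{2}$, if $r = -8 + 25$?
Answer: $289$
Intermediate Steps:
$r = 17$
$C = 17$
$H = 17$
$H^{2} = 17^{2} = 289$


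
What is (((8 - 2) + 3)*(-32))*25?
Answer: -7200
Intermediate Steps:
(((8 - 2) + 3)*(-32))*25 = ((6 + 3)*(-32))*25 = (9*(-32))*25 = -288*25 = -7200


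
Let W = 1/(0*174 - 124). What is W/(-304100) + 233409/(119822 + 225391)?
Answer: 24246502151/35860688400 ≈ 0.67613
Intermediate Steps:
W = -1/124 (W = 1/(0 - 124) = 1/(-124) = -1/124 ≈ -0.0080645)
W/(-304100) + 233409/(119822 + 225391) = -1/124/(-304100) + 233409/(119822 + 225391) = -1/124*(-1/304100) + 233409/345213 = 1/37708400 + 233409*(1/345213) = 1/37708400 + 643/951 = 24246502151/35860688400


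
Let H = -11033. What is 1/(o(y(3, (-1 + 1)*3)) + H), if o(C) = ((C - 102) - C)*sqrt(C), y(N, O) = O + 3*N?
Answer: -1/11339 ≈ -8.8191e-5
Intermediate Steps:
o(C) = -102*sqrt(C) (o(C) = ((-102 + C) - C)*sqrt(C) = -102*sqrt(C))
1/(o(y(3, (-1 + 1)*3)) + H) = 1/(-102*sqrt((-1 + 1)*3 + 3*3) - 11033) = 1/(-102*sqrt(0*3 + 9) - 11033) = 1/(-102*sqrt(0 + 9) - 11033) = 1/(-102*sqrt(9) - 11033) = 1/(-102*3 - 11033) = 1/(-306 - 11033) = 1/(-11339) = -1/11339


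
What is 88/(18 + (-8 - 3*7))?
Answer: -8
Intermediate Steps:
88/(18 + (-8 - 3*7)) = 88/(18 + (-8 - 21)) = 88/(18 - 29) = 88/(-11) = -1/11*88 = -8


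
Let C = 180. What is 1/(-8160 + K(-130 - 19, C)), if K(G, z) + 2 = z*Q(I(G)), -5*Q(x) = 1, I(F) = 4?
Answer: -1/8198 ≈ -0.00012198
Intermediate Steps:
Q(x) = -1/5 (Q(x) = -1/5*1 = -1/5)
K(G, z) = -2 - z/5 (K(G, z) = -2 + z*(-1/5) = -2 - z/5)
1/(-8160 + K(-130 - 19, C)) = 1/(-8160 + (-2 - 1/5*180)) = 1/(-8160 + (-2 - 36)) = 1/(-8160 - 38) = 1/(-8198) = -1/8198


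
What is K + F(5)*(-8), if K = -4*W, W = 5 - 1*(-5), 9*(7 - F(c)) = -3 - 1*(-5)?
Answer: -848/9 ≈ -94.222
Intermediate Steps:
F(c) = 61/9 (F(c) = 7 - (-3 - 1*(-5))/9 = 7 - (-3 + 5)/9 = 7 - ⅑*2 = 7 - 2/9 = 61/9)
W = 10 (W = 5 + 5 = 10)
K = -40 (K = -4*10 = -40)
K + F(5)*(-8) = -40 + (61/9)*(-8) = -40 - 488/9 = -848/9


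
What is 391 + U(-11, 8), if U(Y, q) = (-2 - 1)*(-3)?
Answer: 400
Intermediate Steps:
U(Y, q) = 9 (U(Y, q) = -3*(-3) = 9)
391 + U(-11, 8) = 391 + 9 = 400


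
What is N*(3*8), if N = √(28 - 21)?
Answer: 24*√7 ≈ 63.498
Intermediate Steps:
N = √7 ≈ 2.6458
N*(3*8) = √7*(3*8) = √7*24 = 24*√7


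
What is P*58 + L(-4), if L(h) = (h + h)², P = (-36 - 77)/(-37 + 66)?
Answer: -162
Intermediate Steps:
P = -113/29 ≈ -3.8966
L(h) = 4*h² (L(h) = (2*h)² = 4*h²)
P*58 + L(-4) = -113/29*58 + 4*(-4)² = -226 + 4*16 = -226 + 64 = -162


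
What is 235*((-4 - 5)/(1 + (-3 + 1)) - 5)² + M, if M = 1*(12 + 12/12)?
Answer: 3773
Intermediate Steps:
M = 13 (M = 1*(12 + 12*(1/12)) = 1*(12 + 1) = 1*13 = 13)
235*((-4 - 5)/(1 + (-3 + 1)) - 5)² + M = 235*((-4 - 5)/(1 + (-3 + 1)) - 5)² + 13 = 235*(-9/(1 - 2) - 5)² + 13 = 235*(-9/(-1) - 5)² + 13 = 235*(-9*(-1) - 5)² + 13 = 235*(9 - 5)² + 13 = 235*4² + 13 = 235*16 + 13 = 3760 + 13 = 3773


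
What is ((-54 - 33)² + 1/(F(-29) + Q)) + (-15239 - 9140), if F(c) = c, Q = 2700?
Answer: -44899509/2671 ≈ -16810.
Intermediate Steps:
((-54 - 33)² + 1/(F(-29) + Q)) + (-15239 - 9140) = ((-54 - 33)² + 1/(-29 + 2700)) + (-15239 - 9140) = ((-87)² + 1/2671) - 24379 = (7569 + 1/2671) - 24379 = 20216800/2671 - 24379 = -44899509/2671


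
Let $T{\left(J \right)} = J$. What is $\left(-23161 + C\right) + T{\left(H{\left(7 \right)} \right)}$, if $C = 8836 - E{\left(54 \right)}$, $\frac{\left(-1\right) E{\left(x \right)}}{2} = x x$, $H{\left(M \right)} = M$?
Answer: $-8486$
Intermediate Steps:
$E{\left(x \right)} = - 2 x^{2}$ ($E{\left(x \right)} = - 2 x x = - 2 x^{2}$)
$C = 14668$ ($C = 8836 - - 2 \cdot 54^{2} = 8836 - \left(-2\right) 2916 = 8836 - -5832 = 8836 + 5832 = 14668$)
$\left(-23161 + C\right) + T{\left(H{\left(7 \right)} \right)} = \left(-23161 + 14668\right) + 7 = -8493 + 7 = -8486$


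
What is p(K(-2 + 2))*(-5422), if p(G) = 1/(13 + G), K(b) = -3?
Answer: -2711/5 ≈ -542.20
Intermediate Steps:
p(K(-2 + 2))*(-5422) = -5422/(13 - 3) = -5422/10 = (⅒)*(-5422) = -2711/5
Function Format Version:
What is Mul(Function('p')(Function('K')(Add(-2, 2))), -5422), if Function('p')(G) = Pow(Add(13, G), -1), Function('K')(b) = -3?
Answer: Rational(-2711, 5) ≈ -542.20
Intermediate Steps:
Mul(Function('p')(Function('K')(Add(-2, 2))), -5422) = Mul(Pow(Add(13, -3), -1), -5422) = Mul(Pow(10, -1), -5422) = Mul(Rational(1, 10), -5422) = Rational(-2711, 5)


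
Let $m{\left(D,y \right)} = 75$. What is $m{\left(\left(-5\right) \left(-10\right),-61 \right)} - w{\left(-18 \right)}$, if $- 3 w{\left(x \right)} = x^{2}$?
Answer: $183$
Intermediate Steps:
$w{\left(x \right)} = - \frac{x^{2}}{3}$
$m{\left(\left(-5\right) \left(-10\right),-61 \right)} - w{\left(-18 \right)} = 75 - - \frac{\left(-18\right)^{2}}{3} = 75 - \left(- \frac{1}{3}\right) 324 = 75 - -108 = 75 + 108 = 183$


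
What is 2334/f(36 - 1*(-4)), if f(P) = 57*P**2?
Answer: 389/15200 ≈ 0.025592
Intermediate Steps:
2334/f(36 - 1*(-4)) = 2334/((57*(36 - 1*(-4))**2)) = 2334/((57*(36 + 4)**2)) = 2334/((57*40**2)) = 2334/((57*1600)) = 2334/91200 = 2334*(1/91200) = 389/15200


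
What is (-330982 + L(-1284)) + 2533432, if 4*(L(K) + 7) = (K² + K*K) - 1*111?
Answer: 12106973/4 ≈ 3.0267e+6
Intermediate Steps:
L(K) = -139/4 + K²/2 (L(K) = -7 + ((K² + K*K) - 1*111)/4 = -7 + ((K² + K²) - 111)/4 = -7 + (2*K² - 111)/4 = -7 + (-111 + 2*K²)/4 = -7 + (-111/4 + K²/2) = -139/4 + K²/2)
(-330982 + L(-1284)) + 2533432 = (-330982 + (-139/4 + (½)*(-1284)²)) + 2533432 = (-330982 + (-139/4 + (½)*1648656)) + 2533432 = (-330982 + (-139/4 + 824328)) + 2533432 = (-330982 + 3297173/4) + 2533432 = 1973245/4 + 2533432 = 12106973/4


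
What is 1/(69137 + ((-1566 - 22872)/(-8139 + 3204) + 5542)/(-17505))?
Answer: 28795725/1990840914589 ≈ 1.4464e-5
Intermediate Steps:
1/(69137 + ((-1566 - 22872)/(-8139 + 3204) + 5542)/(-17505)) = 1/(69137 + (-24438/(-4935) + 5542)*(-1/17505)) = 1/(69137 + (-24438*(-1/4935) + 5542)*(-1/17505)) = 1/(69137 + (8146/1645 + 5542)*(-1/17505)) = 1/(69137 + (9124736/1645)*(-1/17505)) = 1/(69137 - 9124736/28795725) = 1/(1990840914589/28795725) = 28795725/1990840914589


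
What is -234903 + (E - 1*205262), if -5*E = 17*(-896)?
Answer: -2185593/5 ≈ -4.3712e+5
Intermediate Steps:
E = 15232/5 (E = -17*(-896)/5 = -⅕*(-15232) = 15232/5 ≈ 3046.4)
-234903 + (E - 1*205262) = -234903 + (15232/5 - 1*205262) = -234903 + (15232/5 - 205262) = -234903 - 1011078/5 = -2185593/5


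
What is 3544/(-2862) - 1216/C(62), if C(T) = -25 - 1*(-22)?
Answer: 578260/1431 ≈ 404.10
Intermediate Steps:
C(T) = -3 (C(T) = -25 + 22 = -3)
3544/(-2862) - 1216/C(62) = 3544/(-2862) - 1216/(-3) = 3544*(-1/2862) - 1216*(-⅓) = -1772/1431 + 1216/3 = 578260/1431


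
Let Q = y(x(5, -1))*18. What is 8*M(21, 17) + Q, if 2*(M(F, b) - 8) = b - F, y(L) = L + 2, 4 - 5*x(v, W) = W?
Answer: 102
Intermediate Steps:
x(v, W) = ⅘ - W/5
y(L) = 2 + L
M(F, b) = 8 + b/2 - F/2 (M(F, b) = 8 + (b - F)/2 = 8 + (b/2 - F/2) = 8 + b/2 - F/2)
Q = 54 (Q = (2 + (⅘ - ⅕*(-1)))*18 = (2 + (⅘ + ⅕))*18 = (2 + 1)*18 = 3*18 = 54)
8*M(21, 17) + Q = 8*(8 + (½)*17 - ½*21) + 54 = 8*(8 + 17/2 - 21/2) + 54 = 8*6 + 54 = 48 + 54 = 102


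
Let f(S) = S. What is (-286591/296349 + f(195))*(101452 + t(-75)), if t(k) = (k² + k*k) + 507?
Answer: 6509683237976/296349 ≈ 2.1966e+7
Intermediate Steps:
t(k) = 507 + 2*k² (t(k) = (k² + k²) + 507 = 2*k² + 507 = 507 + 2*k²)
(-286591/296349 + f(195))*(101452 + t(-75)) = (-286591/296349 + 195)*(101452 + (507 + 2*(-75)²)) = (-286591*1/296349 + 195)*(101452 + (507 + 2*5625)) = (-286591/296349 + 195)*(101452 + (507 + 11250)) = 57501464*(101452 + 11757)/296349 = (57501464/296349)*113209 = 6509683237976/296349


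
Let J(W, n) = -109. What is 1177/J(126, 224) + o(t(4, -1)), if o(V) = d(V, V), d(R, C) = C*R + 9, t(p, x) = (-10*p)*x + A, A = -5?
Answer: 133329/109 ≈ 1223.2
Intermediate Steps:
t(p, x) = -5 - 10*p*x (t(p, x) = (-10*p)*x - 5 = -10*p*x - 5 = -5 - 10*p*x)
d(R, C) = 9 + C*R
o(V) = 9 + V**2 (o(V) = 9 + V*V = 9 + V**2)
1177/J(126, 224) + o(t(4, -1)) = 1177/(-109) + (9 + (-5 - 10*4*(-1))**2) = 1177*(-1/109) + (9 + (-5 + 40)**2) = -1177/109 + (9 + 35**2) = -1177/109 + (9 + 1225) = -1177/109 + 1234 = 133329/109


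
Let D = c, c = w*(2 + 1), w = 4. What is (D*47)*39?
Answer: 21996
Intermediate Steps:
c = 12 (c = 4*(2 + 1) = 4*3 = 12)
D = 12
(D*47)*39 = (12*47)*39 = 564*39 = 21996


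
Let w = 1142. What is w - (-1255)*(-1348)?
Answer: -1690598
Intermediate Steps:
w - (-1255)*(-1348) = 1142 - (-1255)*(-1348) = 1142 - 1255*1348 = 1142 - 1691740 = -1690598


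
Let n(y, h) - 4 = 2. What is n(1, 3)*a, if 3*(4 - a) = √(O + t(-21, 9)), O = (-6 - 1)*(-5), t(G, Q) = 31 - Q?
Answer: 24 - 2*√57 ≈ 8.9003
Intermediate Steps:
O = 35 (O = -7*(-5) = 35)
n(y, h) = 6 (n(y, h) = 4 + 2 = 6)
a = 4 - √57/3 (a = 4 - √(35 + (31 - 1*9))/3 = 4 - √(35 + (31 - 9))/3 = 4 - √(35 + 22)/3 = 4 - √57/3 ≈ 1.4834)
n(1, 3)*a = 6*(4 - √57/3) = 24 - 2*√57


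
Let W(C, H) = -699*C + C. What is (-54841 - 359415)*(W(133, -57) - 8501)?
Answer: 41978631760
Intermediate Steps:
W(C, H) = -698*C
(-54841 - 359415)*(W(133, -57) - 8501) = (-54841 - 359415)*(-698*133 - 8501) = -414256*(-92834 - 8501) = -414256*(-101335) = 41978631760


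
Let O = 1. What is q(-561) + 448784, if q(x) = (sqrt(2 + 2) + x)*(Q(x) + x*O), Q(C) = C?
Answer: 1075982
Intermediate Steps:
q(x) = 2*x*(2 + x) (q(x) = (sqrt(2 + 2) + x)*(x + x*1) = (sqrt(4) + x)*(x + x) = (2 + x)*(2*x) = 2*x*(2 + x))
q(-561) + 448784 = 2*(-561)*(2 - 561) + 448784 = 2*(-561)*(-559) + 448784 = 627198 + 448784 = 1075982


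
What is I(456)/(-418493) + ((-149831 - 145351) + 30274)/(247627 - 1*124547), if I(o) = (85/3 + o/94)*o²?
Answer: -11281674980777/605220391670 ≈ -18.641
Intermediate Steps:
I(o) = o²*(85/3 + o/94) (I(o) = (85*(⅓) + o*(1/94))*o² = (85/3 + o/94)*o² = o²*(85/3 + o/94))
I(456)/(-418493) + ((-149831 - 145351) + 30274)/(247627 - 1*124547) = ((1/282)*456²*(7990 + 3*456))/(-418493) + ((-149831 - 145351) + 30274)/(247627 - 1*124547) = ((1/282)*207936*(7990 + 1368))*(-1/418493) + (-295182 + 30274)/(247627 - 124547) = ((1/282)*207936*9358)*(-1/418493) - 264908/123080 = (324310848/47)*(-1/418493) - 264908*1/123080 = -324310848/19669171 - 66227/30770 = -11281674980777/605220391670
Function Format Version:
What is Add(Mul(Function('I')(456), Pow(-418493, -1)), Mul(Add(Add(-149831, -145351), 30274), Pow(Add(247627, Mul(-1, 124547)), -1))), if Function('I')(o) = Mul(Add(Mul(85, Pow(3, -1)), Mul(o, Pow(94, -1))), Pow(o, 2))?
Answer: Rational(-11281674980777, 605220391670) ≈ -18.641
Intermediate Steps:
Function('I')(o) = Mul(Pow(o, 2), Add(Rational(85, 3), Mul(Rational(1, 94), o))) (Function('I')(o) = Mul(Add(Mul(85, Rational(1, 3)), Mul(o, Rational(1, 94))), Pow(o, 2)) = Mul(Add(Rational(85, 3), Mul(Rational(1, 94), o)), Pow(o, 2)) = Mul(Pow(o, 2), Add(Rational(85, 3), Mul(Rational(1, 94), o))))
Add(Mul(Function('I')(456), Pow(-418493, -1)), Mul(Add(Add(-149831, -145351), 30274), Pow(Add(247627, Mul(-1, 124547)), -1))) = Add(Mul(Mul(Rational(1, 282), Pow(456, 2), Add(7990, Mul(3, 456))), Pow(-418493, -1)), Mul(Add(Add(-149831, -145351), 30274), Pow(Add(247627, Mul(-1, 124547)), -1))) = Add(Mul(Mul(Rational(1, 282), 207936, Add(7990, 1368)), Rational(-1, 418493)), Mul(Add(-295182, 30274), Pow(Add(247627, -124547), -1))) = Add(Mul(Mul(Rational(1, 282), 207936, 9358), Rational(-1, 418493)), Mul(-264908, Pow(123080, -1))) = Add(Mul(Rational(324310848, 47), Rational(-1, 418493)), Mul(-264908, Rational(1, 123080))) = Add(Rational(-324310848, 19669171), Rational(-66227, 30770)) = Rational(-11281674980777, 605220391670)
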